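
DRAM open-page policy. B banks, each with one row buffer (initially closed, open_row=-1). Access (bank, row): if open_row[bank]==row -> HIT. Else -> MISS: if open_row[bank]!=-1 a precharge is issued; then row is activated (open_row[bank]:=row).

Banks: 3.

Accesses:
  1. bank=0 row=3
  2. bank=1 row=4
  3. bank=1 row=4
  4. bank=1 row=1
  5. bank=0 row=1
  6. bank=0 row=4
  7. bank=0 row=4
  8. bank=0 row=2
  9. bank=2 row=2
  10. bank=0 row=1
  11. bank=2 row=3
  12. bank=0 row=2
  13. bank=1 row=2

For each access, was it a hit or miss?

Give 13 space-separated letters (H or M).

Acc 1: bank0 row3 -> MISS (open row3); precharges=0
Acc 2: bank1 row4 -> MISS (open row4); precharges=0
Acc 3: bank1 row4 -> HIT
Acc 4: bank1 row1 -> MISS (open row1); precharges=1
Acc 5: bank0 row1 -> MISS (open row1); precharges=2
Acc 6: bank0 row4 -> MISS (open row4); precharges=3
Acc 7: bank0 row4 -> HIT
Acc 8: bank0 row2 -> MISS (open row2); precharges=4
Acc 9: bank2 row2 -> MISS (open row2); precharges=4
Acc 10: bank0 row1 -> MISS (open row1); precharges=5
Acc 11: bank2 row3 -> MISS (open row3); precharges=6
Acc 12: bank0 row2 -> MISS (open row2); precharges=7
Acc 13: bank1 row2 -> MISS (open row2); precharges=8

Answer: M M H M M M H M M M M M M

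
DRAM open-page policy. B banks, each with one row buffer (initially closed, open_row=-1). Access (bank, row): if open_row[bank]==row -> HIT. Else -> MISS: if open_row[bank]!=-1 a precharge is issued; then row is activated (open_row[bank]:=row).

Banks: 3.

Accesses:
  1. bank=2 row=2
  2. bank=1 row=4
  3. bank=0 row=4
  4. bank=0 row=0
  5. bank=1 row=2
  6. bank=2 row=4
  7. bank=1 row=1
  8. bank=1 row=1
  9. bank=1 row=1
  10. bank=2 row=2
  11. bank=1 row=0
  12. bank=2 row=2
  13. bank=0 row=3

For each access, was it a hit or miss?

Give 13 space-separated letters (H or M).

Acc 1: bank2 row2 -> MISS (open row2); precharges=0
Acc 2: bank1 row4 -> MISS (open row4); precharges=0
Acc 3: bank0 row4 -> MISS (open row4); precharges=0
Acc 4: bank0 row0 -> MISS (open row0); precharges=1
Acc 5: bank1 row2 -> MISS (open row2); precharges=2
Acc 6: bank2 row4 -> MISS (open row4); precharges=3
Acc 7: bank1 row1 -> MISS (open row1); precharges=4
Acc 8: bank1 row1 -> HIT
Acc 9: bank1 row1 -> HIT
Acc 10: bank2 row2 -> MISS (open row2); precharges=5
Acc 11: bank1 row0 -> MISS (open row0); precharges=6
Acc 12: bank2 row2 -> HIT
Acc 13: bank0 row3 -> MISS (open row3); precharges=7

Answer: M M M M M M M H H M M H M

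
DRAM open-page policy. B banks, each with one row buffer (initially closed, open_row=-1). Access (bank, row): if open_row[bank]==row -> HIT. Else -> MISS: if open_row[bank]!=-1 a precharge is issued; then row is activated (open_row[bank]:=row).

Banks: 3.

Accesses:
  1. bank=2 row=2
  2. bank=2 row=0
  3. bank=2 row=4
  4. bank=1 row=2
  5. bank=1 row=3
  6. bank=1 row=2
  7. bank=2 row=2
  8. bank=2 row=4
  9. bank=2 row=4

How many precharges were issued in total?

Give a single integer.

Acc 1: bank2 row2 -> MISS (open row2); precharges=0
Acc 2: bank2 row0 -> MISS (open row0); precharges=1
Acc 3: bank2 row4 -> MISS (open row4); precharges=2
Acc 4: bank1 row2 -> MISS (open row2); precharges=2
Acc 5: bank1 row3 -> MISS (open row3); precharges=3
Acc 6: bank1 row2 -> MISS (open row2); precharges=4
Acc 7: bank2 row2 -> MISS (open row2); precharges=5
Acc 8: bank2 row4 -> MISS (open row4); precharges=6
Acc 9: bank2 row4 -> HIT

Answer: 6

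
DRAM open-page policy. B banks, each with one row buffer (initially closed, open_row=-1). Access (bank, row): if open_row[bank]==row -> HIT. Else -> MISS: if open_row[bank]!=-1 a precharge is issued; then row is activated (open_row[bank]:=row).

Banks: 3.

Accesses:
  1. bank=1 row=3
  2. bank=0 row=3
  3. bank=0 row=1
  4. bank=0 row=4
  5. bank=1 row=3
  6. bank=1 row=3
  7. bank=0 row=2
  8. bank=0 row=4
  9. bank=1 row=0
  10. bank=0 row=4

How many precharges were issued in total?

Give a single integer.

Answer: 5

Derivation:
Acc 1: bank1 row3 -> MISS (open row3); precharges=0
Acc 2: bank0 row3 -> MISS (open row3); precharges=0
Acc 3: bank0 row1 -> MISS (open row1); precharges=1
Acc 4: bank0 row4 -> MISS (open row4); precharges=2
Acc 5: bank1 row3 -> HIT
Acc 6: bank1 row3 -> HIT
Acc 7: bank0 row2 -> MISS (open row2); precharges=3
Acc 8: bank0 row4 -> MISS (open row4); precharges=4
Acc 9: bank1 row0 -> MISS (open row0); precharges=5
Acc 10: bank0 row4 -> HIT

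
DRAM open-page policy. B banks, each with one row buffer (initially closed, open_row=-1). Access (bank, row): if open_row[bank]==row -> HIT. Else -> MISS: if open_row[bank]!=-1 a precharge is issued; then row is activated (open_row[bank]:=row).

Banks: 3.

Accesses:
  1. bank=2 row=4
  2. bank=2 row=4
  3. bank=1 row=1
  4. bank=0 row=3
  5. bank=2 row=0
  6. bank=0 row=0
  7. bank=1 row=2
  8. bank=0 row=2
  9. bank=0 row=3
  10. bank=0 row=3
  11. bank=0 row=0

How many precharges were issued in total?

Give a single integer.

Answer: 6

Derivation:
Acc 1: bank2 row4 -> MISS (open row4); precharges=0
Acc 2: bank2 row4 -> HIT
Acc 3: bank1 row1 -> MISS (open row1); precharges=0
Acc 4: bank0 row3 -> MISS (open row3); precharges=0
Acc 5: bank2 row0 -> MISS (open row0); precharges=1
Acc 6: bank0 row0 -> MISS (open row0); precharges=2
Acc 7: bank1 row2 -> MISS (open row2); precharges=3
Acc 8: bank0 row2 -> MISS (open row2); precharges=4
Acc 9: bank0 row3 -> MISS (open row3); precharges=5
Acc 10: bank0 row3 -> HIT
Acc 11: bank0 row0 -> MISS (open row0); precharges=6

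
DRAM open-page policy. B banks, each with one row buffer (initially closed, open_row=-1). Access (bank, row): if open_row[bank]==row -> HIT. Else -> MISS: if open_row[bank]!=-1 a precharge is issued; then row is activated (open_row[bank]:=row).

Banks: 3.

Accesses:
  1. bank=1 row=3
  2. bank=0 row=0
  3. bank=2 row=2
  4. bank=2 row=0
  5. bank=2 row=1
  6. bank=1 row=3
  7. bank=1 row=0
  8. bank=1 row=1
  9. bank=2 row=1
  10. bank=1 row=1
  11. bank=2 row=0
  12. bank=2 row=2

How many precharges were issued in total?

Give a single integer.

Answer: 6

Derivation:
Acc 1: bank1 row3 -> MISS (open row3); precharges=0
Acc 2: bank0 row0 -> MISS (open row0); precharges=0
Acc 3: bank2 row2 -> MISS (open row2); precharges=0
Acc 4: bank2 row0 -> MISS (open row0); precharges=1
Acc 5: bank2 row1 -> MISS (open row1); precharges=2
Acc 6: bank1 row3 -> HIT
Acc 7: bank1 row0 -> MISS (open row0); precharges=3
Acc 8: bank1 row1 -> MISS (open row1); precharges=4
Acc 9: bank2 row1 -> HIT
Acc 10: bank1 row1 -> HIT
Acc 11: bank2 row0 -> MISS (open row0); precharges=5
Acc 12: bank2 row2 -> MISS (open row2); precharges=6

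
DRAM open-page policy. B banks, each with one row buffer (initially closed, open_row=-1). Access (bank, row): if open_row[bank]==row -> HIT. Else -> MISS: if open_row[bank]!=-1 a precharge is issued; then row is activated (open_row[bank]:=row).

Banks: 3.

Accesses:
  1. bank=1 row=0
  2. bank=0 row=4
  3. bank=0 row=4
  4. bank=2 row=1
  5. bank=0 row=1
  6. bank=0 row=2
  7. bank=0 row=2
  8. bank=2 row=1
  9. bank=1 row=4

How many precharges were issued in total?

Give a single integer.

Acc 1: bank1 row0 -> MISS (open row0); precharges=0
Acc 2: bank0 row4 -> MISS (open row4); precharges=0
Acc 3: bank0 row4 -> HIT
Acc 4: bank2 row1 -> MISS (open row1); precharges=0
Acc 5: bank0 row1 -> MISS (open row1); precharges=1
Acc 6: bank0 row2 -> MISS (open row2); precharges=2
Acc 7: bank0 row2 -> HIT
Acc 8: bank2 row1 -> HIT
Acc 9: bank1 row4 -> MISS (open row4); precharges=3

Answer: 3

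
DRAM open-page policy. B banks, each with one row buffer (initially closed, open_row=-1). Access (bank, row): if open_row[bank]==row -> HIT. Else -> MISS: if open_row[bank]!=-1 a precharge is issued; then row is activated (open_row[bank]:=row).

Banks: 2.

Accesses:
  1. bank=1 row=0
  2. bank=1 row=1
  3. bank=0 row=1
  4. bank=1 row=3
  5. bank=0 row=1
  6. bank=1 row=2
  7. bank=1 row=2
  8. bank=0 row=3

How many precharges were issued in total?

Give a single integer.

Answer: 4

Derivation:
Acc 1: bank1 row0 -> MISS (open row0); precharges=0
Acc 2: bank1 row1 -> MISS (open row1); precharges=1
Acc 3: bank0 row1 -> MISS (open row1); precharges=1
Acc 4: bank1 row3 -> MISS (open row3); precharges=2
Acc 5: bank0 row1 -> HIT
Acc 6: bank1 row2 -> MISS (open row2); precharges=3
Acc 7: bank1 row2 -> HIT
Acc 8: bank0 row3 -> MISS (open row3); precharges=4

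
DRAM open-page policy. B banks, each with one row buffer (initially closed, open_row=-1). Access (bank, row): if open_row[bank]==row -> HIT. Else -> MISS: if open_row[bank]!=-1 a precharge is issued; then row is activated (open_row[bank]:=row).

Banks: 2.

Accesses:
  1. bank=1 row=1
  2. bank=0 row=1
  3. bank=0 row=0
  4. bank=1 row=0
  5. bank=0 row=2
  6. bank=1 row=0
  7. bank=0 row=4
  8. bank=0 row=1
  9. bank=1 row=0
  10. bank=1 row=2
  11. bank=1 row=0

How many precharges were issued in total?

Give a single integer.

Answer: 7

Derivation:
Acc 1: bank1 row1 -> MISS (open row1); precharges=0
Acc 2: bank0 row1 -> MISS (open row1); precharges=0
Acc 3: bank0 row0 -> MISS (open row0); precharges=1
Acc 4: bank1 row0 -> MISS (open row0); precharges=2
Acc 5: bank0 row2 -> MISS (open row2); precharges=3
Acc 6: bank1 row0 -> HIT
Acc 7: bank0 row4 -> MISS (open row4); precharges=4
Acc 8: bank0 row1 -> MISS (open row1); precharges=5
Acc 9: bank1 row0 -> HIT
Acc 10: bank1 row2 -> MISS (open row2); precharges=6
Acc 11: bank1 row0 -> MISS (open row0); precharges=7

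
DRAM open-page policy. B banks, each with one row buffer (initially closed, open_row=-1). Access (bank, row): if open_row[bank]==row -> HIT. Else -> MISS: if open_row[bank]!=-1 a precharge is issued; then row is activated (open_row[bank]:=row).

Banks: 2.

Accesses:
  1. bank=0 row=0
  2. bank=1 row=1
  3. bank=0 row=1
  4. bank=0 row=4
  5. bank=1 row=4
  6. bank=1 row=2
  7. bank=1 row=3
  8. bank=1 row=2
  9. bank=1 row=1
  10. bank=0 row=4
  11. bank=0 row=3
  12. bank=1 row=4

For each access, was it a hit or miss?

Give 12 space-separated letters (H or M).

Acc 1: bank0 row0 -> MISS (open row0); precharges=0
Acc 2: bank1 row1 -> MISS (open row1); precharges=0
Acc 3: bank0 row1 -> MISS (open row1); precharges=1
Acc 4: bank0 row4 -> MISS (open row4); precharges=2
Acc 5: bank1 row4 -> MISS (open row4); precharges=3
Acc 6: bank1 row2 -> MISS (open row2); precharges=4
Acc 7: bank1 row3 -> MISS (open row3); precharges=5
Acc 8: bank1 row2 -> MISS (open row2); precharges=6
Acc 9: bank1 row1 -> MISS (open row1); precharges=7
Acc 10: bank0 row4 -> HIT
Acc 11: bank0 row3 -> MISS (open row3); precharges=8
Acc 12: bank1 row4 -> MISS (open row4); precharges=9

Answer: M M M M M M M M M H M M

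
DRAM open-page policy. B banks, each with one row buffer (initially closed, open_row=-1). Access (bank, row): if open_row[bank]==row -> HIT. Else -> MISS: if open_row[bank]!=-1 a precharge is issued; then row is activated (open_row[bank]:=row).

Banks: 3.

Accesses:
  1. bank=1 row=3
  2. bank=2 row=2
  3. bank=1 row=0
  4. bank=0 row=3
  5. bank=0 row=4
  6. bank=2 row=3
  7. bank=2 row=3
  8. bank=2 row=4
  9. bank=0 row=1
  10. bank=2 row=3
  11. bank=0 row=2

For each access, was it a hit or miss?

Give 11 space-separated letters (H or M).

Acc 1: bank1 row3 -> MISS (open row3); precharges=0
Acc 2: bank2 row2 -> MISS (open row2); precharges=0
Acc 3: bank1 row0 -> MISS (open row0); precharges=1
Acc 4: bank0 row3 -> MISS (open row3); precharges=1
Acc 5: bank0 row4 -> MISS (open row4); precharges=2
Acc 6: bank2 row3 -> MISS (open row3); precharges=3
Acc 7: bank2 row3 -> HIT
Acc 8: bank2 row4 -> MISS (open row4); precharges=4
Acc 9: bank0 row1 -> MISS (open row1); precharges=5
Acc 10: bank2 row3 -> MISS (open row3); precharges=6
Acc 11: bank0 row2 -> MISS (open row2); precharges=7

Answer: M M M M M M H M M M M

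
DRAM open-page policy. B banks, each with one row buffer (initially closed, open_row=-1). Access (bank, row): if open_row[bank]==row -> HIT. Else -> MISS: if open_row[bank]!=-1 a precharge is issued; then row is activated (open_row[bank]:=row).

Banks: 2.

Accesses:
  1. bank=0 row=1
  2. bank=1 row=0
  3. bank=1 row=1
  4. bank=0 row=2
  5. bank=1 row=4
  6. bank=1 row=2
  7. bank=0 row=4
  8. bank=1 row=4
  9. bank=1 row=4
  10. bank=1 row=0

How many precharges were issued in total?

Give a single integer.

Answer: 7

Derivation:
Acc 1: bank0 row1 -> MISS (open row1); precharges=0
Acc 2: bank1 row0 -> MISS (open row0); precharges=0
Acc 3: bank1 row1 -> MISS (open row1); precharges=1
Acc 4: bank0 row2 -> MISS (open row2); precharges=2
Acc 5: bank1 row4 -> MISS (open row4); precharges=3
Acc 6: bank1 row2 -> MISS (open row2); precharges=4
Acc 7: bank0 row4 -> MISS (open row4); precharges=5
Acc 8: bank1 row4 -> MISS (open row4); precharges=6
Acc 9: bank1 row4 -> HIT
Acc 10: bank1 row0 -> MISS (open row0); precharges=7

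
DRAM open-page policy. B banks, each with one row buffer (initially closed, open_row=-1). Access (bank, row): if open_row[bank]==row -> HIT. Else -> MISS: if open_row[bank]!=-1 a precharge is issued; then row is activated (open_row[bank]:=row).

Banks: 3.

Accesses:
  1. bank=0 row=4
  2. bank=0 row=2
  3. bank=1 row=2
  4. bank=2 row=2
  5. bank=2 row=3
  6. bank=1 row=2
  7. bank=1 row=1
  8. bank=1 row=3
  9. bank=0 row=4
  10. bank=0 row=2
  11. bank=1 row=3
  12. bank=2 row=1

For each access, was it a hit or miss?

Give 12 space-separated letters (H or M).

Answer: M M M M M H M M M M H M

Derivation:
Acc 1: bank0 row4 -> MISS (open row4); precharges=0
Acc 2: bank0 row2 -> MISS (open row2); precharges=1
Acc 3: bank1 row2 -> MISS (open row2); precharges=1
Acc 4: bank2 row2 -> MISS (open row2); precharges=1
Acc 5: bank2 row3 -> MISS (open row3); precharges=2
Acc 6: bank1 row2 -> HIT
Acc 7: bank1 row1 -> MISS (open row1); precharges=3
Acc 8: bank1 row3 -> MISS (open row3); precharges=4
Acc 9: bank0 row4 -> MISS (open row4); precharges=5
Acc 10: bank0 row2 -> MISS (open row2); precharges=6
Acc 11: bank1 row3 -> HIT
Acc 12: bank2 row1 -> MISS (open row1); precharges=7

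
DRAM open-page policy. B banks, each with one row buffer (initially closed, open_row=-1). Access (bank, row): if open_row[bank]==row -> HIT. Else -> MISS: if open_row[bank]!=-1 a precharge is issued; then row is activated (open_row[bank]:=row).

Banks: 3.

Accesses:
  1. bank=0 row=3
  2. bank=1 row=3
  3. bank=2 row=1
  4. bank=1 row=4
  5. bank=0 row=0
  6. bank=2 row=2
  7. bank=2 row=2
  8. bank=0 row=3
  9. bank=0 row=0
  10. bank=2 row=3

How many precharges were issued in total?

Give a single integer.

Answer: 6

Derivation:
Acc 1: bank0 row3 -> MISS (open row3); precharges=0
Acc 2: bank1 row3 -> MISS (open row3); precharges=0
Acc 3: bank2 row1 -> MISS (open row1); precharges=0
Acc 4: bank1 row4 -> MISS (open row4); precharges=1
Acc 5: bank0 row0 -> MISS (open row0); precharges=2
Acc 6: bank2 row2 -> MISS (open row2); precharges=3
Acc 7: bank2 row2 -> HIT
Acc 8: bank0 row3 -> MISS (open row3); precharges=4
Acc 9: bank0 row0 -> MISS (open row0); precharges=5
Acc 10: bank2 row3 -> MISS (open row3); precharges=6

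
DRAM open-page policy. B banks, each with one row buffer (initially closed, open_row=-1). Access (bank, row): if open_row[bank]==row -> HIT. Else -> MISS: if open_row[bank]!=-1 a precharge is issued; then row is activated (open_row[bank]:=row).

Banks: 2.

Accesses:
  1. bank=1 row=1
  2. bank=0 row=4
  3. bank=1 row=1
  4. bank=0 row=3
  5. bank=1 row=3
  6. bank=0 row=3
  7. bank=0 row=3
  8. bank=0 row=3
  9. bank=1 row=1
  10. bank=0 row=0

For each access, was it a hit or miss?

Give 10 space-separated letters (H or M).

Answer: M M H M M H H H M M

Derivation:
Acc 1: bank1 row1 -> MISS (open row1); precharges=0
Acc 2: bank0 row4 -> MISS (open row4); precharges=0
Acc 3: bank1 row1 -> HIT
Acc 4: bank0 row3 -> MISS (open row3); precharges=1
Acc 5: bank1 row3 -> MISS (open row3); precharges=2
Acc 6: bank0 row3 -> HIT
Acc 7: bank0 row3 -> HIT
Acc 8: bank0 row3 -> HIT
Acc 9: bank1 row1 -> MISS (open row1); precharges=3
Acc 10: bank0 row0 -> MISS (open row0); precharges=4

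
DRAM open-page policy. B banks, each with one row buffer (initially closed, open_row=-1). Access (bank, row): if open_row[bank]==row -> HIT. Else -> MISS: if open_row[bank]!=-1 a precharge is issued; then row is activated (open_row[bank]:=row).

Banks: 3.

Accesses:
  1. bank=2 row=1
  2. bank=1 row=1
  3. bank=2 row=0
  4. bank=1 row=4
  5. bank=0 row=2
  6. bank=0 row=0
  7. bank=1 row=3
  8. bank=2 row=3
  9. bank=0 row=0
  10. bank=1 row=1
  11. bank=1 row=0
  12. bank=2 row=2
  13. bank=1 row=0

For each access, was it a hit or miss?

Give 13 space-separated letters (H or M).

Answer: M M M M M M M M H M M M H

Derivation:
Acc 1: bank2 row1 -> MISS (open row1); precharges=0
Acc 2: bank1 row1 -> MISS (open row1); precharges=0
Acc 3: bank2 row0 -> MISS (open row0); precharges=1
Acc 4: bank1 row4 -> MISS (open row4); precharges=2
Acc 5: bank0 row2 -> MISS (open row2); precharges=2
Acc 6: bank0 row0 -> MISS (open row0); precharges=3
Acc 7: bank1 row3 -> MISS (open row3); precharges=4
Acc 8: bank2 row3 -> MISS (open row3); precharges=5
Acc 9: bank0 row0 -> HIT
Acc 10: bank1 row1 -> MISS (open row1); precharges=6
Acc 11: bank1 row0 -> MISS (open row0); precharges=7
Acc 12: bank2 row2 -> MISS (open row2); precharges=8
Acc 13: bank1 row0 -> HIT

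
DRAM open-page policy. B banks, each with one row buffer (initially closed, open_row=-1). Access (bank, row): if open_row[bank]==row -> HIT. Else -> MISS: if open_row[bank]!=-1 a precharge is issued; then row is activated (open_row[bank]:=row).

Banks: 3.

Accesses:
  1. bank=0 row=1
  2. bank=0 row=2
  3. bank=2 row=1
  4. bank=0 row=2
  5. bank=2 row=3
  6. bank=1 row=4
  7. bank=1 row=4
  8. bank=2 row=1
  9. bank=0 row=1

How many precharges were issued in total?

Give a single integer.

Acc 1: bank0 row1 -> MISS (open row1); precharges=0
Acc 2: bank0 row2 -> MISS (open row2); precharges=1
Acc 3: bank2 row1 -> MISS (open row1); precharges=1
Acc 4: bank0 row2 -> HIT
Acc 5: bank2 row3 -> MISS (open row3); precharges=2
Acc 6: bank1 row4 -> MISS (open row4); precharges=2
Acc 7: bank1 row4 -> HIT
Acc 8: bank2 row1 -> MISS (open row1); precharges=3
Acc 9: bank0 row1 -> MISS (open row1); precharges=4

Answer: 4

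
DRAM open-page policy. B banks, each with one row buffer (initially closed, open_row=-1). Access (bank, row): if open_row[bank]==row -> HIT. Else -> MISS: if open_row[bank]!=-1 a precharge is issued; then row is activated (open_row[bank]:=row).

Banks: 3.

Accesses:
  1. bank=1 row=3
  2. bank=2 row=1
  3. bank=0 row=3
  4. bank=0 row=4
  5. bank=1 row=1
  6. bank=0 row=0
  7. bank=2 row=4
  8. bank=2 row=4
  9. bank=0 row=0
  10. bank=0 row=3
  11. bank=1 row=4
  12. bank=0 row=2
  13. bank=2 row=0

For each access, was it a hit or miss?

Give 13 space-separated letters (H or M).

Answer: M M M M M M M H H M M M M

Derivation:
Acc 1: bank1 row3 -> MISS (open row3); precharges=0
Acc 2: bank2 row1 -> MISS (open row1); precharges=0
Acc 3: bank0 row3 -> MISS (open row3); precharges=0
Acc 4: bank0 row4 -> MISS (open row4); precharges=1
Acc 5: bank1 row1 -> MISS (open row1); precharges=2
Acc 6: bank0 row0 -> MISS (open row0); precharges=3
Acc 7: bank2 row4 -> MISS (open row4); precharges=4
Acc 8: bank2 row4 -> HIT
Acc 9: bank0 row0 -> HIT
Acc 10: bank0 row3 -> MISS (open row3); precharges=5
Acc 11: bank1 row4 -> MISS (open row4); precharges=6
Acc 12: bank0 row2 -> MISS (open row2); precharges=7
Acc 13: bank2 row0 -> MISS (open row0); precharges=8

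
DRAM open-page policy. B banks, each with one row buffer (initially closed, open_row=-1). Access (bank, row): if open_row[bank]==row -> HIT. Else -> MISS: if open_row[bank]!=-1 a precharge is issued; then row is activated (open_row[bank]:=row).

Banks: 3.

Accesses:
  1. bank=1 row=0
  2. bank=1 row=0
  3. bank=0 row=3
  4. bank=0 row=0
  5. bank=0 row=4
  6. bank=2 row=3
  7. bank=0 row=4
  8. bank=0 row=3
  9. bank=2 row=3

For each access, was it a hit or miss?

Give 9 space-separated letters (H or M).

Acc 1: bank1 row0 -> MISS (open row0); precharges=0
Acc 2: bank1 row0 -> HIT
Acc 3: bank0 row3 -> MISS (open row3); precharges=0
Acc 4: bank0 row0 -> MISS (open row0); precharges=1
Acc 5: bank0 row4 -> MISS (open row4); precharges=2
Acc 6: bank2 row3 -> MISS (open row3); precharges=2
Acc 7: bank0 row4 -> HIT
Acc 8: bank0 row3 -> MISS (open row3); precharges=3
Acc 9: bank2 row3 -> HIT

Answer: M H M M M M H M H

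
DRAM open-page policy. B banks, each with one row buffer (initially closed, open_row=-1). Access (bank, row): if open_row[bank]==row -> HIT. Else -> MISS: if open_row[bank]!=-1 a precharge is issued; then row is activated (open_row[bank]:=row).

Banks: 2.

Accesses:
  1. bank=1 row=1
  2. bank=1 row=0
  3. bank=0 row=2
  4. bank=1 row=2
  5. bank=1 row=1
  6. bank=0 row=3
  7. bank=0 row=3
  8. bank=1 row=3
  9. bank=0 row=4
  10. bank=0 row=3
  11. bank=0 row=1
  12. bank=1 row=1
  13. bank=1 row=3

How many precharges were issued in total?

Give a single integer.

Acc 1: bank1 row1 -> MISS (open row1); precharges=0
Acc 2: bank1 row0 -> MISS (open row0); precharges=1
Acc 3: bank0 row2 -> MISS (open row2); precharges=1
Acc 4: bank1 row2 -> MISS (open row2); precharges=2
Acc 5: bank1 row1 -> MISS (open row1); precharges=3
Acc 6: bank0 row3 -> MISS (open row3); precharges=4
Acc 7: bank0 row3 -> HIT
Acc 8: bank1 row3 -> MISS (open row3); precharges=5
Acc 9: bank0 row4 -> MISS (open row4); precharges=6
Acc 10: bank0 row3 -> MISS (open row3); precharges=7
Acc 11: bank0 row1 -> MISS (open row1); precharges=8
Acc 12: bank1 row1 -> MISS (open row1); precharges=9
Acc 13: bank1 row3 -> MISS (open row3); precharges=10

Answer: 10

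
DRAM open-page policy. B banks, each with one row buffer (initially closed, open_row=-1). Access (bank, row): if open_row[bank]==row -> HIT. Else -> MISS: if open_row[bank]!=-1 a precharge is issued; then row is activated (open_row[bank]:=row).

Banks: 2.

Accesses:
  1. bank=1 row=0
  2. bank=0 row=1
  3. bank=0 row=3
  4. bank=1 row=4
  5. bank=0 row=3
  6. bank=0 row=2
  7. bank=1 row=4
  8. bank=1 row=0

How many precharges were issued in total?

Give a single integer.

Answer: 4

Derivation:
Acc 1: bank1 row0 -> MISS (open row0); precharges=0
Acc 2: bank0 row1 -> MISS (open row1); precharges=0
Acc 3: bank0 row3 -> MISS (open row3); precharges=1
Acc 4: bank1 row4 -> MISS (open row4); precharges=2
Acc 5: bank0 row3 -> HIT
Acc 6: bank0 row2 -> MISS (open row2); precharges=3
Acc 7: bank1 row4 -> HIT
Acc 8: bank1 row0 -> MISS (open row0); precharges=4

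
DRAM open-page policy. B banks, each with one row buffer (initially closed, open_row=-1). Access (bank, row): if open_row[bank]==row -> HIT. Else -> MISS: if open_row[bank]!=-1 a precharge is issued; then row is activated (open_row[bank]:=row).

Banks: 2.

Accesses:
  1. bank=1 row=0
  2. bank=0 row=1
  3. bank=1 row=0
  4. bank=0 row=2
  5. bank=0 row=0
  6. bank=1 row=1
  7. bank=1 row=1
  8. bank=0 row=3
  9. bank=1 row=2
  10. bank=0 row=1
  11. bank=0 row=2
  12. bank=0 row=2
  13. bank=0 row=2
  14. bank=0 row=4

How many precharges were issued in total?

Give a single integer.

Answer: 8

Derivation:
Acc 1: bank1 row0 -> MISS (open row0); precharges=0
Acc 2: bank0 row1 -> MISS (open row1); precharges=0
Acc 3: bank1 row0 -> HIT
Acc 4: bank0 row2 -> MISS (open row2); precharges=1
Acc 5: bank0 row0 -> MISS (open row0); precharges=2
Acc 6: bank1 row1 -> MISS (open row1); precharges=3
Acc 7: bank1 row1 -> HIT
Acc 8: bank0 row3 -> MISS (open row3); precharges=4
Acc 9: bank1 row2 -> MISS (open row2); precharges=5
Acc 10: bank0 row1 -> MISS (open row1); precharges=6
Acc 11: bank0 row2 -> MISS (open row2); precharges=7
Acc 12: bank0 row2 -> HIT
Acc 13: bank0 row2 -> HIT
Acc 14: bank0 row4 -> MISS (open row4); precharges=8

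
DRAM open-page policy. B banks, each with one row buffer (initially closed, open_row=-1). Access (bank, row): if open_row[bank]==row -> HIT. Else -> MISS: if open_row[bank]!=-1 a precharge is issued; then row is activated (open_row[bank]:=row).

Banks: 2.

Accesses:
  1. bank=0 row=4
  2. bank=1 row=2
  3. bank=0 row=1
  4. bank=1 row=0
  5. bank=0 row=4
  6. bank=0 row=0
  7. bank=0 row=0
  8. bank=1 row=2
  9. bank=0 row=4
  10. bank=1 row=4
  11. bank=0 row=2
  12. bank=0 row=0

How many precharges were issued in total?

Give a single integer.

Acc 1: bank0 row4 -> MISS (open row4); precharges=0
Acc 2: bank1 row2 -> MISS (open row2); precharges=0
Acc 3: bank0 row1 -> MISS (open row1); precharges=1
Acc 4: bank1 row0 -> MISS (open row0); precharges=2
Acc 5: bank0 row4 -> MISS (open row4); precharges=3
Acc 6: bank0 row0 -> MISS (open row0); precharges=4
Acc 7: bank0 row0 -> HIT
Acc 8: bank1 row2 -> MISS (open row2); precharges=5
Acc 9: bank0 row4 -> MISS (open row4); precharges=6
Acc 10: bank1 row4 -> MISS (open row4); precharges=7
Acc 11: bank0 row2 -> MISS (open row2); precharges=8
Acc 12: bank0 row0 -> MISS (open row0); precharges=9

Answer: 9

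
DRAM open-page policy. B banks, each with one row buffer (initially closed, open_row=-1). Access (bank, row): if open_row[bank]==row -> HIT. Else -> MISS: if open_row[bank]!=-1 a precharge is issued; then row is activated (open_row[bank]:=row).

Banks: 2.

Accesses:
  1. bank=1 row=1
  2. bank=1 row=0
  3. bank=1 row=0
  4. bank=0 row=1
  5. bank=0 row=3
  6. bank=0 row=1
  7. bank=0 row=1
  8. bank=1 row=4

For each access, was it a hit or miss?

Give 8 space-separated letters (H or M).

Answer: M M H M M M H M

Derivation:
Acc 1: bank1 row1 -> MISS (open row1); precharges=0
Acc 2: bank1 row0 -> MISS (open row0); precharges=1
Acc 3: bank1 row0 -> HIT
Acc 4: bank0 row1 -> MISS (open row1); precharges=1
Acc 5: bank0 row3 -> MISS (open row3); precharges=2
Acc 6: bank0 row1 -> MISS (open row1); precharges=3
Acc 7: bank0 row1 -> HIT
Acc 8: bank1 row4 -> MISS (open row4); precharges=4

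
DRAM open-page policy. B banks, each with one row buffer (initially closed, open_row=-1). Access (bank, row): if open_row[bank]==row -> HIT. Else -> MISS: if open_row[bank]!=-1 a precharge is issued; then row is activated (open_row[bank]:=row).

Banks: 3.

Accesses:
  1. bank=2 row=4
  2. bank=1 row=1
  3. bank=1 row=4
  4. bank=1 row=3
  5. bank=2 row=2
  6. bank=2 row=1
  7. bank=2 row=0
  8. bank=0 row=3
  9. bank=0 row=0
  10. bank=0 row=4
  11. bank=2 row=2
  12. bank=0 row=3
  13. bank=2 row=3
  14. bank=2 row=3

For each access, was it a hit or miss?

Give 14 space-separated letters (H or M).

Answer: M M M M M M M M M M M M M H

Derivation:
Acc 1: bank2 row4 -> MISS (open row4); precharges=0
Acc 2: bank1 row1 -> MISS (open row1); precharges=0
Acc 3: bank1 row4 -> MISS (open row4); precharges=1
Acc 4: bank1 row3 -> MISS (open row3); precharges=2
Acc 5: bank2 row2 -> MISS (open row2); precharges=3
Acc 6: bank2 row1 -> MISS (open row1); precharges=4
Acc 7: bank2 row0 -> MISS (open row0); precharges=5
Acc 8: bank0 row3 -> MISS (open row3); precharges=5
Acc 9: bank0 row0 -> MISS (open row0); precharges=6
Acc 10: bank0 row4 -> MISS (open row4); precharges=7
Acc 11: bank2 row2 -> MISS (open row2); precharges=8
Acc 12: bank0 row3 -> MISS (open row3); precharges=9
Acc 13: bank2 row3 -> MISS (open row3); precharges=10
Acc 14: bank2 row3 -> HIT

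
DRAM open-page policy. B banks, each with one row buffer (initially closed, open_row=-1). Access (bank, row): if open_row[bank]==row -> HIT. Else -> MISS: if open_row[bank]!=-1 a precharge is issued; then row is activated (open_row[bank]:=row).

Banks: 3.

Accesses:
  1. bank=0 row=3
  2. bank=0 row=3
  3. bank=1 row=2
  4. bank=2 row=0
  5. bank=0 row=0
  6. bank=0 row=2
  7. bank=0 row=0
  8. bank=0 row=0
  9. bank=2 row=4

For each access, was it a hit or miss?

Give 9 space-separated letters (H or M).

Acc 1: bank0 row3 -> MISS (open row3); precharges=0
Acc 2: bank0 row3 -> HIT
Acc 3: bank1 row2 -> MISS (open row2); precharges=0
Acc 4: bank2 row0 -> MISS (open row0); precharges=0
Acc 5: bank0 row0 -> MISS (open row0); precharges=1
Acc 6: bank0 row2 -> MISS (open row2); precharges=2
Acc 7: bank0 row0 -> MISS (open row0); precharges=3
Acc 8: bank0 row0 -> HIT
Acc 9: bank2 row4 -> MISS (open row4); precharges=4

Answer: M H M M M M M H M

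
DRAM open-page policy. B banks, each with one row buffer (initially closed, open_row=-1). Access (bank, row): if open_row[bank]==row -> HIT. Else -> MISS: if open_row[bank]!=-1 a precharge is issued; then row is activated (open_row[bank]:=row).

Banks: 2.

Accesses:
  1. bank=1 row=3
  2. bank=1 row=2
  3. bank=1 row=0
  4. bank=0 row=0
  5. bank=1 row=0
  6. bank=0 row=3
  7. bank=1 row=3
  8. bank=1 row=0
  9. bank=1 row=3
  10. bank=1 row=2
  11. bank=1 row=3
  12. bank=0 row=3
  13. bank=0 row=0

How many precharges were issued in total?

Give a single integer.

Acc 1: bank1 row3 -> MISS (open row3); precharges=0
Acc 2: bank1 row2 -> MISS (open row2); precharges=1
Acc 3: bank1 row0 -> MISS (open row0); precharges=2
Acc 4: bank0 row0 -> MISS (open row0); precharges=2
Acc 5: bank1 row0 -> HIT
Acc 6: bank0 row3 -> MISS (open row3); precharges=3
Acc 7: bank1 row3 -> MISS (open row3); precharges=4
Acc 8: bank1 row0 -> MISS (open row0); precharges=5
Acc 9: bank1 row3 -> MISS (open row3); precharges=6
Acc 10: bank1 row2 -> MISS (open row2); precharges=7
Acc 11: bank1 row3 -> MISS (open row3); precharges=8
Acc 12: bank0 row3 -> HIT
Acc 13: bank0 row0 -> MISS (open row0); precharges=9

Answer: 9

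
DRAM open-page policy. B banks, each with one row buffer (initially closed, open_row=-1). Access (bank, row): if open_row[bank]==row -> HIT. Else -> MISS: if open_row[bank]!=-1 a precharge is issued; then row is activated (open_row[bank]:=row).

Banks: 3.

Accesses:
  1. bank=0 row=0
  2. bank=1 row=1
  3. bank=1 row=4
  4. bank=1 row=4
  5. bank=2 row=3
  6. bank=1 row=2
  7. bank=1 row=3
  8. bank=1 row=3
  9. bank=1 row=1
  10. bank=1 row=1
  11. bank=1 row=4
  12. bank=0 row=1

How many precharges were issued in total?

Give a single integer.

Answer: 6

Derivation:
Acc 1: bank0 row0 -> MISS (open row0); precharges=0
Acc 2: bank1 row1 -> MISS (open row1); precharges=0
Acc 3: bank1 row4 -> MISS (open row4); precharges=1
Acc 4: bank1 row4 -> HIT
Acc 5: bank2 row3 -> MISS (open row3); precharges=1
Acc 6: bank1 row2 -> MISS (open row2); precharges=2
Acc 7: bank1 row3 -> MISS (open row3); precharges=3
Acc 8: bank1 row3 -> HIT
Acc 9: bank1 row1 -> MISS (open row1); precharges=4
Acc 10: bank1 row1 -> HIT
Acc 11: bank1 row4 -> MISS (open row4); precharges=5
Acc 12: bank0 row1 -> MISS (open row1); precharges=6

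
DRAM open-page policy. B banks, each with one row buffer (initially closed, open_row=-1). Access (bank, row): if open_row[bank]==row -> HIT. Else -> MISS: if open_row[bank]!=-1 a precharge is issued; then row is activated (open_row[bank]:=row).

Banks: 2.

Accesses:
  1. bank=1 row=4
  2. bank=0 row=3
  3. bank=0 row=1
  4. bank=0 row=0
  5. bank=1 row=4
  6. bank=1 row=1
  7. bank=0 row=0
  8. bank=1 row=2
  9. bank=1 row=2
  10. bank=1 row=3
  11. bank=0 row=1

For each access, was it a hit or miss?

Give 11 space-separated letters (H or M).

Acc 1: bank1 row4 -> MISS (open row4); precharges=0
Acc 2: bank0 row3 -> MISS (open row3); precharges=0
Acc 3: bank0 row1 -> MISS (open row1); precharges=1
Acc 4: bank0 row0 -> MISS (open row0); precharges=2
Acc 5: bank1 row4 -> HIT
Acc 6: bank1 row1 -> MISS (open row1); precharges=3
Acc 7: bank0 row0 -> HIT
Acc 8: bank1 row2 -> MISS (open row2); precharges=4
Acc 9: bank1 row2 -> HIT
Acc 10: bank1 row3 -> MISS (open row3); precharges=5
Acc 11: bank0 row1 -> MISS (open row1); precharges=6

Answer: M M M M H M H M H M M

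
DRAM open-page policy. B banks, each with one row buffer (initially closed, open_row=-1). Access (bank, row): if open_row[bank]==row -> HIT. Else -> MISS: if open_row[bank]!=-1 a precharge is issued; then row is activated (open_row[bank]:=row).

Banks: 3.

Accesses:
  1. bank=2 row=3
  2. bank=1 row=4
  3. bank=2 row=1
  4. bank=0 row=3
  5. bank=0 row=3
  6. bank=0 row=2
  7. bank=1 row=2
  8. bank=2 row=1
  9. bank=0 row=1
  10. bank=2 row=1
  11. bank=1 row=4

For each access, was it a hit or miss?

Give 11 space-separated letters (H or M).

Answer: M M M M H M M H M H M

Derivation:
Acc 1: bank2 row3 -> MISS (open row3); precharges=0
Acc 2: bank1 row4 -> MISS (open row4); precharges=0
Acc 3: bank2 row1 -> MISS (open row1); precharges=1
Acc 4: bank0 row3 -> MISS (open row3); precharges=1
Acc 5: bank0 row3 -> HIT
Acc 6: bank0 row2 -> MISS (open row2); precharges=2
Acc 7: bank1 row2 -> MISS (open row2); precharges=3
Acc 8: bank2 row1 -> HIT
Acc 9: bank0 row1 -> MISS (open row1); precharges=4
Acc 10: bank2 row1 -> HIT
Acc 11: bank1 row4 -> MISS (open row4); precharges=5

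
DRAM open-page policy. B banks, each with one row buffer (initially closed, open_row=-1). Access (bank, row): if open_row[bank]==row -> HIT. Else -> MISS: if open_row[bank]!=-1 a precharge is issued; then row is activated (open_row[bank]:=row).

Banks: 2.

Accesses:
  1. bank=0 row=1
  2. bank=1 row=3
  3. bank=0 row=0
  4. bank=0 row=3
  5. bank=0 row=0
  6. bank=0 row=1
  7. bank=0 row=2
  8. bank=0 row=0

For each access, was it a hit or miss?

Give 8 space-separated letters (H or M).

Answer: M M M M M M M M

Derivation:
Acc 1: bank0 row1 -> MISS (open row1); precharges=0
Acc 2: bank1 row3 -> MISS (open row3); precharges=0
Acc 3: bank0 row0 -> MISS (open row0); precharges=1
Acc 4: bank0 row3 -> MISS (open row3); precharges=2
Acc 5: bank0 row0 -> MISS (open row0); precharges=3
Acc 6: bank0 row1 -> MISS (open row1); precharges=4
Acc 7: bank0 row2 -> MISS (open row2); precharges=5
Acc 8: bank0 row0 -> MISS (open row0); precharges=6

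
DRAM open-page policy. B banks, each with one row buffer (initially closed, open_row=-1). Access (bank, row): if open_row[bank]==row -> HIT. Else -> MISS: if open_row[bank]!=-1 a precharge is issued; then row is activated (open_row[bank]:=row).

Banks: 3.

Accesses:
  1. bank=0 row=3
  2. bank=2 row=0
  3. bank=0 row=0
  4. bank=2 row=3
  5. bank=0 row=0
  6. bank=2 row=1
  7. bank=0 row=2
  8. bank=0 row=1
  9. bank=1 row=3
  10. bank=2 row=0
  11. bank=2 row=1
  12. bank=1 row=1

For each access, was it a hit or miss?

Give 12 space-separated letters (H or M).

Answer: M M M M H M M M M M M M

Derivation:
Acc 1: bank0 row3 -> MISS (open row3); precharges=0
Acc 2: bank2 row0 -> MISS (open row0); precharges=0
Acc 3: bank0 row0 -> MISS (open row0); precharges=1
Acc 4: bank2 row3 -> MISS (open row3); precharges=2
Acc 5: bank0 row0 -> HIT
Acc 6: bank2 row1 -> MISS (open row1); precharges=3
Acc 7: bank0 row2 -> MISS (open row2); precharges=4
Acc 8: bank0 row1 -> MISS (open row1); precharges=5
Acc 9: bank1 row3 -> MISS (open row3); precharges=5
Acc 10: bank2 row0 -> MISS (open row0); precharges=6
Acc 11: bank2 row1 -> MISS (open row1); precharges=7
Acc 12: bank1 row1 -> MISS (open row1); precharges=8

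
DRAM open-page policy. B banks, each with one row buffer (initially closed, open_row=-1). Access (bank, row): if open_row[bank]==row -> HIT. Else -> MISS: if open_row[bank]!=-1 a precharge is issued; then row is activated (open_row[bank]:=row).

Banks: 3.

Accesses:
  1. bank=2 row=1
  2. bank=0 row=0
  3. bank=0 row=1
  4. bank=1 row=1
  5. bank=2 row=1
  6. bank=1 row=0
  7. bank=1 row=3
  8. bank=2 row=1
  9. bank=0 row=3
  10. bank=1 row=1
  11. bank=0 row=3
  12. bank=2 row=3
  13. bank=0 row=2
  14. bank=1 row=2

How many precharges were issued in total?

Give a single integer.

Answer: 8

Derivation:
Acc 1: bank2 row1 -> MISS (open row1); precharges=0
Acc 2: bank0 row0 -> MISS (open row0); precharges=0
Acc 3: bank0 row1 -> MISS (open row1); precharges=1
Acc 4: bank1 row1 -> MISS (open row1); precharges=1
Acc 5: bank2 row1 -> HIT
Acc 6: bank1 row0 -> MISS (open row0); precharges=2
Acc 7: bank1 row3 -> MISS (open row3); precharges=3
Acc 8: bank2 row1 -> HIT
Acc 9: bank0 row3 -> MISS (open row3); precharges=4
Acc 10: bank1 row1 -> MISS (open row1); precharges=5
Acc 11: bank0 row3 -> HIT
Acc 12: bank2 row3 -> MISS (open row3); precharges=6
Acc 13: bank0 row2 -> MISS (open row2); precharges=7
Acc 14: bank1 row2 -> MISS (open row2); precharges=8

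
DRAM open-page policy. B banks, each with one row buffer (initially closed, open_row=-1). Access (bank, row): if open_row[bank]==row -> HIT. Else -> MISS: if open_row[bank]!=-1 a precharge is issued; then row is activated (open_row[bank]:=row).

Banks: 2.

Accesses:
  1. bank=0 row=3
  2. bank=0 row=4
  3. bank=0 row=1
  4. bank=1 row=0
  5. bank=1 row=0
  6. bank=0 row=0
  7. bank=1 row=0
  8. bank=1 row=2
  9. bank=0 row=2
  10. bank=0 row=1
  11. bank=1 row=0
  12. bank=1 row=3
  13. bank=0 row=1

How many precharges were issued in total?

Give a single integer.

Acc 1: bank0 row3 -> MISS (open row3); precharges=0
Acc 2: bank0 row4 -> MISS (open row4); precharges=1
Acc 3: bank0 row1 -> MISS (open row1); precharges=2
Acc 4: bank1 row0 -> MISS (open row0); precharges=2
Acc 5: bank1 row0 -> HIT
Acc 6: bank0 row0 -> MISS (open row0); precharges=3
Acc 7: bank1 row0 -> HIT
Acc 8: bank1 row2 -> MISS (open row2); precharges=4
Acc 9: bank0 row2 -> MISS (open row2); precharges=5
Acc 10: bank0 row1 -> MISS (open row1); precharges=6
Acc 11: bank1 row0 -> MISS (open row0); precharges=7
Acc 12: bank1 row3 -> MISS (open row3); precharges=8
Acc 13: bank0 row1 -> HIT

Answer: 8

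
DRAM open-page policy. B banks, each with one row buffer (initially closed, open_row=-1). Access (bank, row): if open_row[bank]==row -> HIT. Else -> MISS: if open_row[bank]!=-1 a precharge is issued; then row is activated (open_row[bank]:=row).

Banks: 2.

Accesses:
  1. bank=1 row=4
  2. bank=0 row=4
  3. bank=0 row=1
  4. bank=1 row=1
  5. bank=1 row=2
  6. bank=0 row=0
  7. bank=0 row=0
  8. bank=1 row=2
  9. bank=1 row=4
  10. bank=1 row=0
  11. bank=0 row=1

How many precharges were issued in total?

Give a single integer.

Acc 1: bank1 row4 -> MISS (open row4); precharges=0
Acc 2: bank0 row4 -> MISS (open row4); precharges=0
Acc 3: bank0 row1 -> MISS (open row1); precharges=1
Acc 4: bank1 row1 -> MISS (open row1); precharges=2
Acc 5: bank1 row2 -> MISS (open row2); precharges=3
Acc 6: bank0 row0 -> MISS (open row0); precharges=4
Acc 7: bank0 row0 -> HIT
Acc 8: bank1 row2 -> HIT
Acc 9: bank1 row4 -> MISS (open row4); precharges=5
Acc 10: bank1 row0 -> MISS (open row0); precharges=6
Acc 11: bank0 row1 -> MISS (open row1); precharges=7

Answer: 7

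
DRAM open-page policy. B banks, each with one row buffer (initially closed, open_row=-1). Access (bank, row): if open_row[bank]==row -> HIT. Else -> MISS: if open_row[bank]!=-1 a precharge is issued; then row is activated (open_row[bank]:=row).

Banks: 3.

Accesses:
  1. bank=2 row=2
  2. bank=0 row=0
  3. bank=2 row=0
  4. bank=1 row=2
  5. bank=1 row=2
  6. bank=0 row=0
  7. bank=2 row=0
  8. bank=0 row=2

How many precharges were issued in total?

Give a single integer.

Acc 1: bank2 row2 -> MISS (open row2); precharges=0
Acc 2: bank0 row0 -> MISS (open row0); precharges=0
Acc 3: bank2 row0 -> MISS (open row0); precharges=1
Acc 4: bank1 row2 -> MISS (open row2); precharges=1
Acc 5: bank1 row2 -> HIT
Acc 6: bank0 row0 -> HIT
Acc 7: bank2 row0 -> HIT
Acc 8: bank0 row2 -> MISS (open row2); precharges=2

Answer: 2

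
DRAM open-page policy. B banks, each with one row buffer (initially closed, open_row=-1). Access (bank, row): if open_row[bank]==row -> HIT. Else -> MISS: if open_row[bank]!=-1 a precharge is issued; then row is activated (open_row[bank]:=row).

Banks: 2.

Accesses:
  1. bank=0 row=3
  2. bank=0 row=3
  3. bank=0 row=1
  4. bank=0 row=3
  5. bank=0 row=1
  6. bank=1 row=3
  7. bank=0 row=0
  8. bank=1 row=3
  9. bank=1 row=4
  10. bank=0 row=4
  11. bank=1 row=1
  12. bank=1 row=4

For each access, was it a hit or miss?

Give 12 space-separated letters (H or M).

Answer: M H M M M M M H M M M M

Derivation:
Acc 1: bank0 row3 -> MISS (open row3); precharges=0
Acc 2: bank0 row3 -> HIT
Acc 3: bank0 row1 -> MISS (open row1); precharges=1
Acc 4: bank0 row3 -> MISS (open row3); precharges=2
Acc 5: bank0 row1 -> MISS (open row1); precharges=3
Acc 6: bank1 row3 -> MISS (open row3); precharges=3
Acc 7: bank0 row0 -> MISS (open row0); precharges=4
Acc 8: bank1 row3 -> HIT
Acc 9: bank1 row4 -> MISS (open row4); precharges=5
Acc 10: bank0 row4 -> MISS (open row4); precharges=6
Acc 11: bank1 row1 -> MISS (open row1); precharges=7
Acc 12: bank1 row4 -> MISS (open row4); precharges=8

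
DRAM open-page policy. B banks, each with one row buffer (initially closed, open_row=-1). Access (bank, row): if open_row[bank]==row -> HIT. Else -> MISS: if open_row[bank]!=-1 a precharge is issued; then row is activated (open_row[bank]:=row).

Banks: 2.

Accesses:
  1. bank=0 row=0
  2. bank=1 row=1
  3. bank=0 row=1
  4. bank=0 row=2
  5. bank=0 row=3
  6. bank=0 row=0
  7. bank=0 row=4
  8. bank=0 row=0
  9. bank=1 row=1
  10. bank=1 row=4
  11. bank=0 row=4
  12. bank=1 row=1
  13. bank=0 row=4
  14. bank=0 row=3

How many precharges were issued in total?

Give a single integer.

Acc 1: bank0 row0 -> MISS (open row0); precharges=0
Acc 2: bank1 row1 -> MISS (open row1); precharges=0
Acc 3: bank0 row1 -> MISS (open row1); precharges=1
Acc 4: bank0 row2 -> MISS (open row2); precharges=2
Acc 5: bank0 row3 -> MISS (open row3); precharges=3
Acc 6: bank0 row0 -> MISS (open row0); precharges=4
Acc 7: bank0 row4 -> MISS (open row4); precharges=5
Acc 8: bank0 row0 -> MISS (open row0); precharges=6
Acc 9: bank1 row1 -> HIT
Acc 10: bank1 row4 -> MISS (open row4); precharges=7
Acc 11: bank0 row4 -> MISS (open row4); precharges=8
Acc 12: bank1 row1 -> MISS (open row1); precharges=9
Acc 13: bank0 row4 -> HIT
Acc 14: bank0 row3 -> MISS (open row3); precharges=10

Answer: 10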